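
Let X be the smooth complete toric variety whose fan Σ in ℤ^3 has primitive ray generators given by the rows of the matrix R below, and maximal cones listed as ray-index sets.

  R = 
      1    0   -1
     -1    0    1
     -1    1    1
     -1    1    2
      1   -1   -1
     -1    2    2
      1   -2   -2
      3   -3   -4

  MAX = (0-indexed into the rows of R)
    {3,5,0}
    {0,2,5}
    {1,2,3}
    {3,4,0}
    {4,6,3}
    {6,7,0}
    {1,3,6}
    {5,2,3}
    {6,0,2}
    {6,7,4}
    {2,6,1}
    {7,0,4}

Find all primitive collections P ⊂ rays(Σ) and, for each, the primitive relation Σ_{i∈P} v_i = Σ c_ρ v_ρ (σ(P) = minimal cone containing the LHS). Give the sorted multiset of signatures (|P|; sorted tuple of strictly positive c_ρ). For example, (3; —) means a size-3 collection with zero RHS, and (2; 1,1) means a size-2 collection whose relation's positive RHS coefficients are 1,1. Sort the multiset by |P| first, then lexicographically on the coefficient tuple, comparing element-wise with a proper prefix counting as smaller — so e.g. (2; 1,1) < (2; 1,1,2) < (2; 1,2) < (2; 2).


Σ has 14 primitive collections:

  {0,1}:  v_{0} + v_{1} = 0  ⟹  sig = (2; —)
  {2,4}:  v_{2} + v_{4} = 0  ⟹  sig = (2; —)
  {5,6}:  v_{5} + v_{6} = 0  ⟹  sig = (2; —)
  {1,4}:  v_{1} + v_{4} = v_{3} + v_{6}  ⟹  sig = (2; 1,1)
  {1,5}:  v_{1} + v_{5} = v_{2} + v_{3}  ⟹  sig = (2; 1,1)
  {1,7}:  v_{1} + v_{7} = v_{4} + v_{6}  ⟹  sig = (2; 1,1)
  {2,7}:  v_{2} + v_{7} = v_{0} + v_{6}  ⟹  sig = (2; 1,1)
  {4,5}:  v_{4} + v_{5} = v_{0} + v_{3}  ⟹  sig = (2; 1,1)
  {5,7}:  v_{5} + v_{7} = v_{0} + v_{4}  ⟹  sig = (2; 1,1)
  {3,7}:  v_{3} + v_{7} = 2·v_{4}  ⟹  sig = (2; 2)
  {0,2,3}:  v_{0} + v_{2} + v_{3} = v_{5}  ⟹  sig = (3; 1)
  {0,3,6}:  v_{0} + v_{3} + v_{6} = v_{4}  ⟹  sig = (3; 1)
  {0,4,6}:  v_{0} + v_{4} + v_{6} = v_{7}  ⟹  sig = (3; 1)
  {2,3,6}:  v_{2} + v_{3} + v_{6} = v_{1}  ⟹  sig = (3; 1)

Hence PRS(X_Σ) =
    |P|=2: 10 collections, coeffs (), (), (), (1,1), (1,1), (1,1), (1,1), (1,1), (1,1), (2)
    |P|=3: 4 collections, coeffs (1), (1), (1), (1)


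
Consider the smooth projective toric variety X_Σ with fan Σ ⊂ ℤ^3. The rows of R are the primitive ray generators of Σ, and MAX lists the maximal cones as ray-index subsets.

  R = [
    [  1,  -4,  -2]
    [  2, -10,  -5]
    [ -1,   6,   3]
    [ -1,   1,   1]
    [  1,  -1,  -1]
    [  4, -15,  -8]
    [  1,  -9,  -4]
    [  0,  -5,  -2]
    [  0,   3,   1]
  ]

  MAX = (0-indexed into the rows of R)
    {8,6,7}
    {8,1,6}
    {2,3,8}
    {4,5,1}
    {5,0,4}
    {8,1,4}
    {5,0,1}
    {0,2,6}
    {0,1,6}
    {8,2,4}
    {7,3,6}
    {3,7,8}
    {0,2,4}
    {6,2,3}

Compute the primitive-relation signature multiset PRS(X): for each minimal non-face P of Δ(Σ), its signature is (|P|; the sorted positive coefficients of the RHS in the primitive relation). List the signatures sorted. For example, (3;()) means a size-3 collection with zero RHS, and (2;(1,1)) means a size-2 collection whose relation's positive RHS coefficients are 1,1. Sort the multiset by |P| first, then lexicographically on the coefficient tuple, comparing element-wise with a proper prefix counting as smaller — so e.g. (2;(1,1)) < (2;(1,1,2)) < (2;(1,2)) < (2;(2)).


The 18 primitive collections of Σ (r=9, n=3):

  {3,4}:  v_{3} + v_{4} = 0  ⇒ sig = (2;())
  {0,7}:  v_{0} + v_{7} = v_{6}  ⇒ sig = (2;(1))
  {0,8}:  v_{0} + v_{8} = v_{4}  ⇒ sig = (2;(1))
  {1,2}:  v_{1} + v_{2} = v_{0}  ⇒ sig = (2;(1))
  {1,3}:  v_{1} + v_{3} = v_{6}  ⇒ sig = (2;(1))
  {2,7}:  v_{2} + v_{7} = v_{3}  ⇒ sig = (2;(1))
  {4,6}:  v_{4} + v_{6} = v_{1}  ⇒ sig = (2;(1))
  {0,3}:  v_{0} + v_{3} = v_{2} + v_{6}  ⇒ sig = (2;(1,1))
  {3,5}:  v_{3} + v_{5} = v_{0} + v_{1}  ⇒ sig = (2;(1,1))
  {4,7}:  v_{4} + v_{7} = v_{6} + v_{8}  ⇒ sig = (2;(1,1))
  {1,7}:  v_{1} + v_{7} = 2·v_{6} + v_{8}  ⇒ sig = (2;(1,2))
  {2,5}:  v_{2} + v_{5} = 2·v_{0} + v_{4}  ⇒ sig = (2;(1,2))
  {5,6}:  v_{5} + v_{6} = v_{0} + 2·v_{1}  ⇒ sig = (2;(1,2))
  {5,8}:  v_{5} + v_{8} = v_{1} + 2·v_{4}  ⇒ sig = (2;(1,2))
  {5,7}:  v_{5} + v_{7} = 2·v_{1}  ⇒ sig = (2;(2))
  {2,6,8}:  v_{2} + v_{6} + v_{8} = 0  ⇒ sig = (3;())
  {0,1,4}:  v_{0} + v_{1} + v_{4} = v_{5}  ⇒ sig = (3;(1))
  {3,6,8}:  v_{3} + v_{6} + v_{8} = v_{7}  ⇒ sig = (3;(1))

so the primitive-relation signature multiset is
{ (2;()),  (2;(1)) ×6,  (2;(1,1)) ×3,  (2;(1,2)) ×4,  (2;(2)),  (3;()),  (3;(1)) ×2 }


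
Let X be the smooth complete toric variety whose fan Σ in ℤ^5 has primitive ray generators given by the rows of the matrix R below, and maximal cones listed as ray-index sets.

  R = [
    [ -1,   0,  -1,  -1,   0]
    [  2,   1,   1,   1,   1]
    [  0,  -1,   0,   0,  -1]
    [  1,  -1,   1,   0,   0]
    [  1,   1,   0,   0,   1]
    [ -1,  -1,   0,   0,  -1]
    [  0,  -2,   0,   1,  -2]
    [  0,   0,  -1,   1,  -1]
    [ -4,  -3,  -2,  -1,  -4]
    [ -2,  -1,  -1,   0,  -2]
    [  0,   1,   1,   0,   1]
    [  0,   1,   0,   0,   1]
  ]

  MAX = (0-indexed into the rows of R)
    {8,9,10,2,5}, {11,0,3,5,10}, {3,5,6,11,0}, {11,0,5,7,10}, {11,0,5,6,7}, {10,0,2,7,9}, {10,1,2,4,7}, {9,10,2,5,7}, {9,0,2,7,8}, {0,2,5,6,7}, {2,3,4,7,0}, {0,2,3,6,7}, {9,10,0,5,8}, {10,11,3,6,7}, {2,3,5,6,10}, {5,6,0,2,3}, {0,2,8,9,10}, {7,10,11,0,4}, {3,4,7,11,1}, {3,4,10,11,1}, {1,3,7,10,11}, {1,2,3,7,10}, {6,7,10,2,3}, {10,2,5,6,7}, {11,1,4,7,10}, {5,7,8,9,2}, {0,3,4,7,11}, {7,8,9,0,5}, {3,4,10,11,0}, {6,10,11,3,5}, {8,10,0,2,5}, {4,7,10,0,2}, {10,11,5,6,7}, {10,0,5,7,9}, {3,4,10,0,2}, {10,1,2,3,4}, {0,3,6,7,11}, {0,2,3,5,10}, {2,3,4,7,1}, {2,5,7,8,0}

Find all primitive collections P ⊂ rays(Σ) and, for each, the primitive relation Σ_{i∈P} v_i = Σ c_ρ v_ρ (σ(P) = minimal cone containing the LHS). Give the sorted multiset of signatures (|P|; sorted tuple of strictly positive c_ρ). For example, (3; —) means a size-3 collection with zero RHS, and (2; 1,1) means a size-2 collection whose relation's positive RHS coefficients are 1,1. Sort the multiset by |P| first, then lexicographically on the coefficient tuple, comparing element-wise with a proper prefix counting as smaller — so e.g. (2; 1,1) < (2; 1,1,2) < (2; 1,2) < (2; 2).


23 minimal non-faces of Δ(Σ) (on 12 rays):

  {2,11}:  v_{2} + v_{11} = 0 ; sig = (2; —)
  {4,5}:  v_{4} + v_{5} = 0 ; sig = (2; —)
  {0,1}:  v_{0} + v_{1} = v_{4} ; sig = (2; 1)
  {1,8}:  v_{1} + v_{8} = v_{2} + v_{9} ; sig = (2; 1,1)
  {3,9}:  v_{3} + v_{9} = v_{2} + v_{5} ; sig = (2; 1,1)
  {4,6}:  v_{4} + v_{6} = v_{3} + v_{7} ; sig = (2; 1,1)
  {1,5}:  v_{1} + v_{5} = v_{3} + v_{7} + v_{10} ; sig = (2; 1,1,1)
  {1,9}:  v_{1} + v_{9} = v_{2} + v_{7} + v_{10} ; sig = (2; 1,1,1)
  {4,8}:  v_{4} + v_{8} = v_{0} + v_{2} + v_{9} ; sig = (2; 1,1,1)
  {8,11}:  v_{8} + v_{11} = v_{0} + v_{5} + v_{9} ; sig = (2; 1,1,1)
  {4,9}:  v_{4} + v_{9} = v_{0} + v_{2} + v_{7} + v_{10} ; sig = (2; 1,1,1,1)
  {9,11}:  v_{9} + v_{11} = v_{0} + v_{5} + v_{7} + v_{10} ; sig = (2; 1,1,1,1)
  {6,9}:  v_{6} + v_{9} = v_{2} + 2·v_{5} + v_{7} ; sig = (2; 1,1,2)
  {6,8}:  v_{6} + v_{8} = v_{0} + 2·v_{2} + 3·v_{5} + v_{7} ; sig = (2; 1,1,2,3)
  {1,6}:  v_{1} + v_{6} = 2·v_{3} + 2·v_{7} + v_{10} ; sig = (2; 1,2,2)
  {3,8}:  v_{3} + v_{8} = v_{0} + 2·v_{2} + 2·v_{5} ; sig = (2; 1,2,2)
  {0,6,10}:  v_{0} + v_{6} + v_{10} = v_{5} ; sig = (3; 1)
  {3,5,7}:  v_{3} + v_{5} + v_{7} = v_{6} ; sig = (3; 1)
  {7,8,10}:  v_{7} + v_{8} + v_{10} = 2·v_{9} ; sig = (3; 2)
  {0,3,7,10}:  v_{0} + v_{3} + v_{7} + v_{10} = 0 ; sig = (4; —)
  {0,2,5,9}:  v_{0} + v_{2} + v_{5} + v_{9} = v_{8} ; sig = (4; 1)
  {3,4,7,10}:  v_{3} + v_{4} + v_{7} + v_{10} = v_{1} ; sig = (4; 1)
  {0,2,5,7,10}:  v_{0} + v_{2} + v_{5} + v_{7} + v_{10} = v_{9} ; sig = (5; 1)

so the primitive-relation signature multiset is
    (2; —)
    (2; —)
    (2; 1)
    (2; 1,1)
    (2; 1,1)
    (2; 1,1)
    (2; 1,1,1)
    (2; 1,1,1)
    (2; 1,1,1)
    (2; 1,1,1)
    (2; 1,1,1,1)
    (2; 1,1,1,1)
    (2; 1,1,2)
    (2; 1,1,2,3)
    (2; 1,2,2)
    (2; 1,2,2)
    (3; 1)
    (3; 1)
    (3; 2)
    (4; —)
    (4; 1)
    (4; 1)
    (5; 1)


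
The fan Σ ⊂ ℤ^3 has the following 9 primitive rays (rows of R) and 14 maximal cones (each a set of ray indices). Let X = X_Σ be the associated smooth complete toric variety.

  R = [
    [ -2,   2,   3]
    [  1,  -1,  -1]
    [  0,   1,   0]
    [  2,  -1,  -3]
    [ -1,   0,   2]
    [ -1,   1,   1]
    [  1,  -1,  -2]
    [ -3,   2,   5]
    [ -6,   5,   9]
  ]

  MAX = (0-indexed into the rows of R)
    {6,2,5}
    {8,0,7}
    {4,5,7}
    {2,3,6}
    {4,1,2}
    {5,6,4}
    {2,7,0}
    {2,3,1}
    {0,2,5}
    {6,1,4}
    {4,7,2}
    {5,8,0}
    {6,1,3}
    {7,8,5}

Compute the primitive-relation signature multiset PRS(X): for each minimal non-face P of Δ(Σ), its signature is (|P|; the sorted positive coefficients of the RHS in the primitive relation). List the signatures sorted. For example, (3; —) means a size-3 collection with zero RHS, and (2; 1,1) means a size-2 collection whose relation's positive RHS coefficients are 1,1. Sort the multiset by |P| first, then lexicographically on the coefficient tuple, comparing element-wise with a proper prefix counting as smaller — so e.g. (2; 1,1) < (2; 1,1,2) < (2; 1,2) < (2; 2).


20 collections generate NE(X_Σ); each relation:

  • {1,5}:  v_{1} + v_{5} = 0  ⇒ sig = (2; —)
  • {0,3}:  v_{0} + v_{3} = v_{2}  ⇒ sig = (2; 1)
  • {0,4}:  v_{0} + v_{4} = v_{7}  ⇒ sig = (2; 1)
  • {0,6}:  v_{0} + v_{6} = v_{5}  ⇒ sig = (2; 1)
  • {3,4}:  v_{3} + v_{4} = v_{1}  ⇒ sig = (2; 1)
  • {0,1}:  v_{0} + v_{1} = v_{2} + v_{4}  ⇒ sig = (2; 1,1)
  • {1,8}:  v_{1} + v_{8} = v_{0} + v_{7}  ⇒ sig = (2; 1,1)
  • {3,5}:  v_{3} + v_{5} = v_{2} + v_{6}  ⇒ sig = (2; 1,1)
  • {3,7}:  v_{3} + v_{7} = v_{2} + v_{4}  ⇒ sig = (2; 1,1)
  • {6,7}:  v_{6} + v_{7} = v_{4} + v_{5}  ⇒ sig = (2; 1,1)
  • {1,7}:  v_{1} + v_{7} = v_{2} + 2·v_{4}  ⇒ sig = (2; 1,2)
  • {4,8}:  v_{4} + v_{8} = v_{5} + 2·v_{7}  ⇒ sig = (2; 1,2)
  • {6,8}:  v_{6} + v_{8} = 2·v_{5} + v_{7}  ⇒ sig = (2; 1,2)
  • {3,8}:  v_{3} + v_{8} = 2·v_{0}  ⇒ sig = (2; 2)
  • {2,8}:  v_{2} + v_{8} = 3·v_{0}  ⇒ sig = (2; 3)
  • {2,4,6}:  v_{2} + v_{4} + v_{6} = 0  ⇒ sig = (3; —)
  • {0,5,7}:  v_{0} + v_{5} + v_{7} = v_{8}  ⇒ sig = (3; 1)
  • {1,2,6}:  v_{1} + v_{2} + v_{6} = v_{3}  ⇒ sig = (3; 1)
  • {2,4,5}:  v_{2} + v_{4} + v_{5} = v_{0}  ⇒ sig = (3; 1)
  • {2,5,7}:  v_{2} + v_{5} + v_{7} = 2·v_{0}  ⇒ sig = (3; 2)

Signatures (|P|; sorted positive RHS coefficients), sorted:
    (2; —)
    (2; 1)
    (2; 1)
    (2; 1)
    (2; 1)
    (2; 1,1)
    (2; 1,1)
    (2; 1,1)
    (2; 1,1)
    (2; 1,1)
    (2; 1,2)
    (2; 1,2)
    (2; 1,2)
    (2; 2)
    (2; 3)
    (3; —)
    (3; 1)
    (3; 1)
    (3; 1)
    (3; 2)


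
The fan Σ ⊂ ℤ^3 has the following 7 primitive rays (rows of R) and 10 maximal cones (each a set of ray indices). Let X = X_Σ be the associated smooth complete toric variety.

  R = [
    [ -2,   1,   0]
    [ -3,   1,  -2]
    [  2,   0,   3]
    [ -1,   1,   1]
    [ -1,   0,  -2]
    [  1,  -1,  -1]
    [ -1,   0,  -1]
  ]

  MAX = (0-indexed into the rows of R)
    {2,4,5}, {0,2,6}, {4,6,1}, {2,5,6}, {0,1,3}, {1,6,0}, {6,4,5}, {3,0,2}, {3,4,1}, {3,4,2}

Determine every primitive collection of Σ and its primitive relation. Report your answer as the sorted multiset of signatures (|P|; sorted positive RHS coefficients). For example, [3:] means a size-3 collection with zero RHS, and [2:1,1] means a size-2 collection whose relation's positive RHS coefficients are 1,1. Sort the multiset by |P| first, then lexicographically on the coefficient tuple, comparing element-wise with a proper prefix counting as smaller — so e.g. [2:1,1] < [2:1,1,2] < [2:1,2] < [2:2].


7 minimal non-faces of Δ(Σ) (on 7 rays):

  • {3,5}:  v_{3} + v_{5} = 0 — sig = [2:]
  • {0,4}:  v_{0} + v_{4} = v_{1} — sig = [2:1]
  • {0,5}:  v_{0} + v_{5} = v_{6} — sig = [2:1]
  • {1,2}:  v_{1} + v_{2} = v_{3} — sig = [2:1]
  • {3,6}:  v_{3} + v_{6} = v_{0} — sig = [2:1]
  • {1,5}:  v_{1} + v_{5} = v_{4} + v_{6} — sig = [2:1,1]
  • {2,4,6}:  v_{2} + v_{4} + v_{6} = 0 — sig = [3:]

Sorted signature multiset PRS(X):
[[2:], [2:1], [2:1], [2:1], [2:1], [2:1,1], [3:]]


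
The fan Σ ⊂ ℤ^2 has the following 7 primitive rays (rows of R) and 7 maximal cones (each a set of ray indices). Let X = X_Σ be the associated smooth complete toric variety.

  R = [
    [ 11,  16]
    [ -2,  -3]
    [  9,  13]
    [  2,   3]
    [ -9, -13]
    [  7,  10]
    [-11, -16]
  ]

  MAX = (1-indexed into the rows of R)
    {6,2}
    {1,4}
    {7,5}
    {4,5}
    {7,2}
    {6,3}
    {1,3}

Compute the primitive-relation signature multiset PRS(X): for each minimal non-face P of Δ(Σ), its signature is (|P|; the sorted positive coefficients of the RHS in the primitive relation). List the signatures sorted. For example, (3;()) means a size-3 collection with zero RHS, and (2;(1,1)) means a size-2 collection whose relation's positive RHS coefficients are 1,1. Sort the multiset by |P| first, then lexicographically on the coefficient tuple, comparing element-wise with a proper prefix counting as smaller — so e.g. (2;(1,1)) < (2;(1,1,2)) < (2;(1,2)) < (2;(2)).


Σ has 14 primitive collections:

  P={1,7}:  v_{1} + v_{7} = 0  →  sig = (2;())
  P={2,4}:  v_{2} + v_{4} = 0  →  sig = (2;())
  P={3,5}:  v_{3} + v_{5} = 0  →  sig = (2;())
  P={1,2}:  v_{1} + v_{2} = v_{3}  →  sig = (2;(1))
  P={1,5}:  v_{1} + v_{5} = v_{4}  →  sig = (2;(1))
  P={2,3}:  v_{2} + v_{3} = v_{6}  →  sig = (2;(1))
  P={2,5}:  v_{2} + v_{5} = v_{7}  →  sig = (2;(1))
  P={3,4}:  v_{3} + v_{4} = v_{1}  →  sig = (2;(1))
  P={3,7}:  v_{3} + v_{7} = v_{2}  →  sig = (2;(1))
  P={4,6}:  v_{4} + v_{6} = v_{3}  →  sig = (2;(1))
  P={4,7}:  v_{4} + v_{7} = v_{5}  →  sig = (2;(1))
  P={5,6}:  v_{5} + v_{6} = v_{2}  →  sig = (2;(1))
  P={1,6}:  v_{1} + v_{6} = 2·v_{3}  →  sig = (2;(2))
  P={6,7}:  v_{6} + v_{7} = 2·v_{2}  →  sig = (2;(2))

Hence PRS(X_Σ) =
    |P|=2: 14 collections, coeffs (), (), (), (1), (1), (1), (1), (1), (1), (1), (1), (1), (2), (2)


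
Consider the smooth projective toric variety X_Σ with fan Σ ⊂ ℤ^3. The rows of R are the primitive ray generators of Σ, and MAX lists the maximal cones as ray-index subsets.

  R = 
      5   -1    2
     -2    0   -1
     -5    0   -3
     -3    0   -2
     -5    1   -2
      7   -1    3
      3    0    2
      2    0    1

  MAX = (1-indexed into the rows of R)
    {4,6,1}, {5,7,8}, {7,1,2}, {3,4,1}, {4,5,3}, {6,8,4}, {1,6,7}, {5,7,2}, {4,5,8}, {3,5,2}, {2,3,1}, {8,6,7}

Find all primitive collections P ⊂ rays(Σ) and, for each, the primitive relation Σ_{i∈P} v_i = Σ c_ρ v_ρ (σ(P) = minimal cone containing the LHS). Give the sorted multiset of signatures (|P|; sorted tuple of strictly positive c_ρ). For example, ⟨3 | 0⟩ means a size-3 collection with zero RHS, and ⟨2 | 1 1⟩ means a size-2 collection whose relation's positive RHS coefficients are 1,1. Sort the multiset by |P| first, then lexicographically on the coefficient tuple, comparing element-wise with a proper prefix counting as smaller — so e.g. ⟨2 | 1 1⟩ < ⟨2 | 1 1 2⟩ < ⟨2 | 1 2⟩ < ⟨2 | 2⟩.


Σ has 10 primitive collections:

  {1,5}:  v_{1} + v_{5} = 0 ; sig = ⟨2 | 0⟩
  {2,8}:  v_{2} + v_{8} = 0 ; sig = ⟨2 | 0⟩
  {4,7}:  v_{4} + v_{7} = 0 ; sig = ⟨2 | 0⟩
  {1,8}:  v_{1} + v_{8} = v_{6} ; sig = ⟨2 | 1⟩
  {2,4}:  v_{2} + v_{4} = v_{3} ; sig = ⟨2 | 1⟩
  {2,6}:  v_{2} + v_{6} = v_{1} ; sig = ⟨2 | 1⟩
  {3,7}:  v_{3} + v_{7} = v_{2} ; sig = ⟨2 | 1⟩
  {3,8}:  v_{3} + v_{8} = v_{4} ; sig = ⟨2 | 1⟩
  {5,6}:  v_{5} + v_{6} = v_{8} ; sig = ⟨2 | 1⟩
  {3,6}:  v_{3} + v_{6} = v_{1} + v_{4} ; sig = ⟨2 | 1 1⟩

Signatures (|P|; sorted positive RHS coefficients), sorted:
    |P|=2: 10 collections, coeffs (), (), (), (1), (1), (1), (1), (1), (1), (1,1)


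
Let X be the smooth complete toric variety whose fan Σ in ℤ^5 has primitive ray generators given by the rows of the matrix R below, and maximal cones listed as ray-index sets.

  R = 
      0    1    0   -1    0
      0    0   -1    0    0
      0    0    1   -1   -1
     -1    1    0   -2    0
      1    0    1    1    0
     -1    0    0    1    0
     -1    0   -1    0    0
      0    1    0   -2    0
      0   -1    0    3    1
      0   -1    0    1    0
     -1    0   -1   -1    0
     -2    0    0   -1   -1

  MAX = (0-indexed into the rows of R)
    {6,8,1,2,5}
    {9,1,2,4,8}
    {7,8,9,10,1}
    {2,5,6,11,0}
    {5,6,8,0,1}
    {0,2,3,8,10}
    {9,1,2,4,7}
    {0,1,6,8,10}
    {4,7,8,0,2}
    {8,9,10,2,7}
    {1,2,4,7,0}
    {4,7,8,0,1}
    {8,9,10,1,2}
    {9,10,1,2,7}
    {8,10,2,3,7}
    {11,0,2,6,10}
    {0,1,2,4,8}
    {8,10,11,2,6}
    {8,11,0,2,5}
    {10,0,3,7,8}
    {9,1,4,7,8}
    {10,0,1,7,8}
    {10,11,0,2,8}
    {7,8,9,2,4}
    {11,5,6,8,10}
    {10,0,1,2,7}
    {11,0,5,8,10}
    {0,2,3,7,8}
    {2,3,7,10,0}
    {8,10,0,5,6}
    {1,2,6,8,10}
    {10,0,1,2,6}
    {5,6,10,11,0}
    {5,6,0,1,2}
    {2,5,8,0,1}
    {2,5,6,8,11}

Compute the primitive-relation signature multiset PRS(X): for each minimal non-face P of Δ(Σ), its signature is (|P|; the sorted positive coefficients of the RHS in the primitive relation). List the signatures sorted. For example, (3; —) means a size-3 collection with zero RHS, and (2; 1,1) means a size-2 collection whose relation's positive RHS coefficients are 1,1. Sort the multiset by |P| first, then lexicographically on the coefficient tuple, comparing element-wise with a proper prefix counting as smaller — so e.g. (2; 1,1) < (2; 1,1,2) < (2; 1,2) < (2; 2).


Σ has 25 primitive collections:

  P={0,9}:  v_{0} + v_{9} = 0  →  sig = (2; —)
  P={4,10}:  v_{4} + v_{10} = 0  →  sig = (2; —)
  P={1,3}:  v_{1} + v_{3} = v_{0} + v_{10}  →  sig = (2; 1,1)
  P={4,11}:  v_{4} + v_{11} = v_{2} + v_{5}  →  sig = (2; 1,1)
  P={6,7}:  v_{6} + v_{7} = v_{0} + v_{10}  →  sig = (2; 1,1)
  P={5,9}:  v_{5} + v_{9} = v_{2} + v_{6} + v_{8}  →  sig = (2; 1,1,1)
  P={3,4}:  v_{3} + v_{4} = v_{0} + v_{2} + v_{7} + v_{8}  →  sig = (2; 1,1,1,1)
  P={3,9}:  v_{3} + v_{9} = v_{2} + v_{7} + v_{8} + v_{10}  →  sig = (2; 1,1,1,1)
  P={4,6}:  v_{4} + v_{6} = v_{0} + v_{1} + v_{2} + v_{8}  →  sig = (2; 1,1,1,1)
  P={6,9}:  v_{6} + v_{9} = v_{1} + v_{2} + v_{8} + v_{10}  →  sig = (2; 1,1,1,1)
  P={5,7}:  v_{5} + v_{7} = 2·v_{0} + v_{2} + v_{8} + v_{10}  →  sig = (2; 1,1,1,2)
  P={9,11}:  v_{9} + v_{11} = 2·v_{2} + v_{6} + v_{8} + v_{10}  →  sig = (2; 1,1,1,2)
  P={3,6}:  v_{3} + v_{6} = 2·v_{0} + v_{2} + v_{8} + 2·v_{10}  →  sig = (2; 1,1,2,2)
  P={1,11}:  v_{1} + v_{11} = v_{2} + 2·v_{6}  →  sig = (2; 1,2)
  P={4,5}:  v_{4} + v_{5} = 2·v_{0} + v_{1} + 2·v_{2} + 2·v_{8}  →  sig = (2; 1,2,2,2)
  P={7,11}:  v_{7} + v_{11} = 2·v_{0} + 2·v_{2} + v_{8} + 2·v_{10}  →  sig = (2; 1,2,2,2)
  P={3,5}:  v_{3} + v_{5} = 3·v_{0} + 2·v_{2} + 2·v_{8} + 2·v_{10}  →  sig = (2; 2,2,2,3)
  P={3,11}:  v_{3} + v_{11} = 3·v_{0} + 3·v_{2} + 2·v_{8} + 3·v_{10}  →  sig = (2; 2,3,3,3)
  P={2,5,10}:  v_{2} + v_{5} + v_{10} = v_{11}  →  sig = (3; 1)
  P={1,5,10}:  v_{1} + v_{5} + v_{10} = 2·v_{6}  →  sig = (3; 2)
  P={1,2,7,8}:  v_{1} + v_{2} + v_{7} + v_{8} = 0  →  sig = (4; —)
  P={0,2,6,8}:  v_{0} + v_{2} + v_{6} + v_{8} = v_{5}  →  sig = (4; 1)
  P={0,6,8,11}:  v_{0} + v_{6} + v_{8} + v_{11} = 2·v_{5} + v_{10}  →  sig = (4; 1,2)
  P={0,1,2,8,10}:  v_{0} + v_{1} + v_{2} + v_{8} + v_{10} = v_{6}  →  sig = (5; 1)
  P={0,2,7,8,10}:  v_{0} + v_{2} + v_{7} + v_{8} + v_{10} = v_{3}  →  sig = (5; 1)

Hence PRS(X_Σ) =
    (2; —)
    (2; —)
    (2; 1,1)
    (2; 1,1)
    (2; 1,1)
    (2; 1,1,1)
    (2; 1,1,1,1)
    (2; 1,1,1,1)
    (2; 1,1,1,1)
    (2; 1,1,1,1)
    (2; 1,1,1,2)
    (2; 1,1,1,2)
    (2; 1,1,2,2)
    (2; 1,2)
    (2; 1,2,2,2)
    (2; 1,2,2,2)
    (2; 2,2,2,3)
    (2; 2,3,3,3)
    (3; 1)
    (3; 2)
    (4; —)
    (4; 1)
    (4; 1,2)
    (5; 1)
    (5; 1)


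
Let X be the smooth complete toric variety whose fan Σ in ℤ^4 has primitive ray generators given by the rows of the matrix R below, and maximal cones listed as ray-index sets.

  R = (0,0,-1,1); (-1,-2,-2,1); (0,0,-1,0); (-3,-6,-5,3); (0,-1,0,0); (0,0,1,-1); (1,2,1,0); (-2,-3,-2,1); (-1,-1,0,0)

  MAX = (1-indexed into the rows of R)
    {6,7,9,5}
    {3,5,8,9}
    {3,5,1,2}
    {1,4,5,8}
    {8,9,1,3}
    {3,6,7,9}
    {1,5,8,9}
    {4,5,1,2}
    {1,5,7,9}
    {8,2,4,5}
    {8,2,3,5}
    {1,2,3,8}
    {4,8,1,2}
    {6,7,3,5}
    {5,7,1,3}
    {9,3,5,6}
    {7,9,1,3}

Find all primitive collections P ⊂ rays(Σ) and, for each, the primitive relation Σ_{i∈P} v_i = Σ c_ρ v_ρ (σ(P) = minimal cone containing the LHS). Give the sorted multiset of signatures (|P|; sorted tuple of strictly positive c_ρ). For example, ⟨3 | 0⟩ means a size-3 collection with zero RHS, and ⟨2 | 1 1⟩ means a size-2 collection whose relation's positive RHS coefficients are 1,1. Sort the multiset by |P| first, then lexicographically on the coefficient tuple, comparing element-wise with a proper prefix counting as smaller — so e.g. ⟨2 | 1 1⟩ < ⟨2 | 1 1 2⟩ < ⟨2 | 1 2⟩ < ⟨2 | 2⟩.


The 14 primitive collections of Σ (r=9, n=4):

  P = {1,6}:  v_{1} + v_{6} = 0 ; sig = ⟨2 | 0⟩
  P = {2,7}:  v_{2} + v_{7} = v_{1} ; sig = ⟨2 | 1⟩
  P = {2,9}:  v_{2} + v_{9} = v_{8} ; sig = ⟨2 | 1⟩
  P = {7,8}:  v_{7} + v_{8} = v_{1} + v_{9} ; sig = ⟨2 | 1 1⟩
  P = {2,6}:  v_{2} + v_{6} = v_{3} + v_{5} + v_{9} ; sig = ⟨2 | 1 1 1⟩
  P = {4,6}:  v_{4} + v_{6} = v_{2} + v_{5} + v_{8} ; sig = ⟨2 | 1 1 1⟩
  P = {4,7}:  v_{4} + v_{7} = 2·v_{1} + v_{5} + v_{8} ; sig = ⟨2 | 1 1 2⟩
  P = {4,9}:  v_{4} + v_{9} = v_{1} + v_{5} + 2·v_{8} ; sig = ⟨2 | 1 1 2⟩
  P = {6,8}:  v_{6} + v_{8} = v_{3} + v_{5} + 2·v_{9} ; sig = ⟨2 | 1 1 2⟩
  P = {3,4}:  v_{3} + v_{4} = 3·v_{2} ; sig = ⟨2 | 3⟩
  P = {3,5,7,9}:  v_{3} + v_{5} + v_{7} + v_{9} = 0 ; sig = ⟨4 | 0⟩
  P = {1,2,5,8}:  v_{1} + v_{2} + v_{5} + v_{8} = v_{4} ; sig = ⟨4 | 1⟩
  P = {1,3,5,9}:  v_{1} + v_{3} + v_{5} + v_{9} = v_{2} ; sig = ⟨4 | 1⟩
  P = {1,3,5,8}:  v_{1} + v_{3} + v_{5} + v_{8} = 2·v_{2} ; sig = ⟨4 | 2⟩

Hence PRS(X_Σ) =
[⟨2 | 0⟩, ⟨2 | 1⟩, ⟨2 | 1⟩, ⟨2 | 1 1⟩, ⟨2 | 1 1 1⟩, ⟨2 | 1 1 1⟩, ⟨2 | 1 1 2⟩, ⟨2 | 1 1 2⟩, ⟨2 | 1 1 2⟩, ⟨2 | 3⟩, ⟨4 | 0⟩, ⟨4 | 1⟩, ⟨4 | 1⟩, ⟨4 | 2⟩]


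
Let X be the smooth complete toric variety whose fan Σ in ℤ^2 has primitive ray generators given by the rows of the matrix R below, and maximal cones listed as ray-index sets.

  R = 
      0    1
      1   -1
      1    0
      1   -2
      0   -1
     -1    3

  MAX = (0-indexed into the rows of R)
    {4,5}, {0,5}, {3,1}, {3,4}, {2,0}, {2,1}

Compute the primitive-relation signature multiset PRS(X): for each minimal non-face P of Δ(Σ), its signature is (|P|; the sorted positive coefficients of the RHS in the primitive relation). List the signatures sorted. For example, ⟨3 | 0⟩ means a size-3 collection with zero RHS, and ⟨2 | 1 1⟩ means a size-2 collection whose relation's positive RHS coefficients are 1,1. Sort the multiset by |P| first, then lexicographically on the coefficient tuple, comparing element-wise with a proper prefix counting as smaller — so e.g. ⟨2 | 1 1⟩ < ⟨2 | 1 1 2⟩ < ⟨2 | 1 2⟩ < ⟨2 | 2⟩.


Σ has 9 primitive collections:

  • {0,4}:  v_{0} + v_{4} = 0 ; sig = ⟨2 | 0⟩
  • {0,1}:  v_{0} + v_{1} = v_{2} ; sig = ⟨2 | 1⟩
  • {0,3}:  v_{0} + v_{3} = v_{1} ; sig = ⟨2 | 1⟩
  • {1,4}:  v_{1} + v_{4} = v_{3} ; sig = ⟨2 | 1⟩
  • {2,4}:  v_{2} + v_{4} = v_{1} ; sig = ⟨2 | 1⟩
  • {3,5}:  v_{3} + v_{5} = v_{0} ; sig = ⟨2 | 1⟩
  • {1,5}:  v_{1} + v_{5} = 2·v_{0} ; sig = ⟨2 | 2⟩
  • {2,3}:  v_{2} + v_{3} = 2·v_{1} ; sig = ⟨2 | 2⟩
  • {2,5}:  v_{2} + v_{5} = 3·v_{0} ; sig = ⟨2 | 3⟩

Hence PRS(X_Σ) =
    |P|=2: 9 collections, coeffs (), (1), (1), (1), (1), (1), (2), (2), (3)


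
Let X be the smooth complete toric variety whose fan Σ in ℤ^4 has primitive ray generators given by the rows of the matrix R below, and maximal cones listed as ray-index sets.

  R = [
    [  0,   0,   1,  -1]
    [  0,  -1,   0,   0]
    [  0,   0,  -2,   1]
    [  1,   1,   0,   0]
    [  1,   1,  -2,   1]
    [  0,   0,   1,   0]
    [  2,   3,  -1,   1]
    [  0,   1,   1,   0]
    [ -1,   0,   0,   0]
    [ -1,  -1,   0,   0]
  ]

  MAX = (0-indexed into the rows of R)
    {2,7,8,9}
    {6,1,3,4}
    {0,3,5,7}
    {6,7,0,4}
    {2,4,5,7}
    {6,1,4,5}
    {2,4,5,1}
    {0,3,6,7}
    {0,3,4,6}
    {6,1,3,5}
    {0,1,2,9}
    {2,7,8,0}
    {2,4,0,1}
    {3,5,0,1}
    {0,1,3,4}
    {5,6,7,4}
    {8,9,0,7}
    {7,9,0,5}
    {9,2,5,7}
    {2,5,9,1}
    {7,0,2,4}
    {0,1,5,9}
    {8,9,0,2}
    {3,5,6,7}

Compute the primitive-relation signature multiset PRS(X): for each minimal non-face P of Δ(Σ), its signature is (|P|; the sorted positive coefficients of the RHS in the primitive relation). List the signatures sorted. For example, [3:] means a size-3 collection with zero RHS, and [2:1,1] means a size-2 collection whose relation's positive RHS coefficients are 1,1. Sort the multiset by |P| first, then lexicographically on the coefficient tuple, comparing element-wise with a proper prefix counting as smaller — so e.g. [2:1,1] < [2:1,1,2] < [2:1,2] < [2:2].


|primitive collections| = 18. Relations:

  {3,9}:  v_{3} + v_{9} = 0  ⟹  sig = [2:]
  {1,7}:  v_{1} + v_{7} = v_{5}  ⟹  sig = [2:1]
  {1,8}:  v_{1} + v_{8} = v_{9}  ⟹  sig = [2:1]
  {2,3}:  v_{2} + v_{3} = v_{4}  ⟹  sig = [2:1]
  {4,9}:  v_{4} + v_{9} = v_{2}  ⟹  sig = [2:1]
  {5,8}:  v_{5} + v_{8} = v_{7} + v_{9}  ⟹  sig = [2:1,1]
  {6,9}:  v_{6} + v_{9} = v_{4} + v_{7}  ⟹  sig = [2:1,1]
  {3,8}:  v_{3} + v_{8} = v_{0} + v_{2} + v_{7}  ⟹  sig = [2:1,1,1]
  {6,8}:  v_{6} + v_{8} = v_{0} + v_{2} + v_{4} + 2·v_{7}  ⟹  sig = [2:1,1,1,2]
  {4,8}:  v_{4} + v_{8} = v_{0} + 2·v_{2} + v_{7}  ⟹  sig = [2:1,1,2]
  {2,6}:  v_{2} + v_{6} = 2·v_{4} + v_{7}  ⟹  sig = [2:1,2]
  {0,2,5}:  v_{0} + v_{2} + v_{5} = 0  ⟹  sig = [3:]
  {0,4,5}:  v_{0} + v_{4} + v_{5} = v_{3}  ⟹  sig = [3:1]
  {3,4,7}:  v_{3} + v_{4} + v_{7} = v_{6}  ⟹  sig = [3:1]
  {3,4,5}:  v_{3} + v_{4} + v_{5} = v_{1} + v_{6}  ⟹  sig = [3:1,1]
  {0,5,6}:  v_{0} + v_{5} + v_{6} = 2·v_{3} + v_{7}  ⟹  sig = [3:1,2]
  {0,1,6}:  v_{0} + v_{1} + v_{6} = 2·v_{3}  ⟹  sig = [3:2]
  {0,2,7,9}:  v_{0} + v_{2} + v_{7} + v_{9} = v_{8}  ⟹  sig = [4:1]

Sorted signature multiset PRS(X):
[[2:], [2:1], [2:1], [2:1], [2:1], [2:1,1], [2:1,1], [2:1,1,1], [2:1,1,1,2], [2:1,1,2], [2:1,2], [3:], [3:1], [3:1], [3:1,1], [3:1,2], [3:2], [4:1]]


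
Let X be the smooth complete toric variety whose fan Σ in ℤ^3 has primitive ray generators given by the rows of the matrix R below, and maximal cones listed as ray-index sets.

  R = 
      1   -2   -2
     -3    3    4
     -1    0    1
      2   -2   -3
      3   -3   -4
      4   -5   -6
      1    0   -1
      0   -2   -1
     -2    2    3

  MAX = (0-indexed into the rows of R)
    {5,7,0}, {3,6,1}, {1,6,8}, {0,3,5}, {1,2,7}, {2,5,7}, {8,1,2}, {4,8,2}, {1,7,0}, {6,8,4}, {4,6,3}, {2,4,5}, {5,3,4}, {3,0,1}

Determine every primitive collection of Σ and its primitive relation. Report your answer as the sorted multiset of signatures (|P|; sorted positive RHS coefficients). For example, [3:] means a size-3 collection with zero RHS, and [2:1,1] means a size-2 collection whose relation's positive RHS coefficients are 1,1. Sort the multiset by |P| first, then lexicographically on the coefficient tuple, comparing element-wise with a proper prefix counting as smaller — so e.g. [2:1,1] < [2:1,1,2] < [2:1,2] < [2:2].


15 collections generate NE(X_Σ); each relation:

  {1,4}:  v_{1} + v_{4} = 0  ⟹  sig = [2:]
  {2,6}:  v_{2} + v_{6} = 0  ⟹  sig = [2:]
  {3,8}:  v_{3} + v_{8} = 0  ⟹  sig = [2:]
  {0,2}:  v_{0} + v_{2} = v_{7}  ⟹  sig = [2:1]
  {0,4}:  v_{0} + v_{4} = v_{5}  ⟹  sig = [2:1]
  {0,6}:  v_{0} + v_{6} = v_{3}  ⟹  sig = [2:1]
  {0,8}:  v_{0} + v_{8} = v_{2}  ⟹  sig = [2:1]
  {1,5}:  v_{1} + v_{5} = v_{0}  ⟹  sig = [2:1]
  {2,3}:  v_{2} + v_{3} = v_{0}  ⟹  sig = [2:1]
  {6,7}:  v_{6} + v_{7} = v_{0}  ⟹  sig = [2:1]
  {4,7}:  v_{4} + v_{7} = v_{2} + v_{5}  ⟹  sig = [2:1,1]
  {5,6}:  v_{5} + v_{6} = v_{3} + v_{4}  ⟹  sig = [2:1,1]
  {5,8}:  v_{5} + v_{8} = v_{2} + v_{4}  ⟹  sig = [2:1,1]
  {3,7}:  v_{3} + v_{7} = 2·v_{0}  ⟹  sig = [2:2]
  {7,8}:  v_{7} + v_{8} = 2·v_{2}  ⟹  sig = [2:2]

so the primitive-relation signature multiset is
{ [2:] ×3,  [2:1] ×7,  [2:1,1] ×3,  [2:2] ×2 }


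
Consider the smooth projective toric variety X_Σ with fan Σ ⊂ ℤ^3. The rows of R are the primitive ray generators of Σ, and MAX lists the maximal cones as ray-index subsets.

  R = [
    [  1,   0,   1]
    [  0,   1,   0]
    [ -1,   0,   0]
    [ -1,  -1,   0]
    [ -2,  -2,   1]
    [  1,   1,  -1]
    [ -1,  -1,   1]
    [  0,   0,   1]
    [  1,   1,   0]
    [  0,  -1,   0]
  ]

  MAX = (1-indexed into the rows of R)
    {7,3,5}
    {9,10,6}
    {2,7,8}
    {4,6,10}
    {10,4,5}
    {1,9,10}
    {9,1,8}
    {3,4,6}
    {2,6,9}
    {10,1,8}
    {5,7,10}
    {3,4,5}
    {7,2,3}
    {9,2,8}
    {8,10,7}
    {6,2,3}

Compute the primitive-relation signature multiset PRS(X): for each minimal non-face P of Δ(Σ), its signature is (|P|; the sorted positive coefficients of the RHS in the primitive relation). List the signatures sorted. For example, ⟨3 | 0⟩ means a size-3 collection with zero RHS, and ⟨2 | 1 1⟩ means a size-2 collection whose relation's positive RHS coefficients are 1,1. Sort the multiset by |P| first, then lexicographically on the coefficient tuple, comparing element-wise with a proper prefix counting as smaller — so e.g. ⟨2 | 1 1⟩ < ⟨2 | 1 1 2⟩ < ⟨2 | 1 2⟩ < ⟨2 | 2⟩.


Minimal non-faces — 22 found among 10 rays, 16 max cones:

  {2,10}:  v_{2} + v_{10} = 0  ⇒ sig = ⟨2 | 0⟩
  {4,9}:  v_{4} + v_{9} = 0  ⇒ sig = ⟨2 | 0⟩
  {6,7}:  v_{6} + v_{7} = 0  ⇒ sig = ⟨2 | 0⟩
  {1,3}:  v_{1} + v_{3} = v_{8}  ⇒ sig = ⟨2 | 1⟩
  {2,4}:  v_{2} + v_{4} = v_{3}  ⇒ sig = ⟨2 | 1⟩
  {3,9}:  v_{3} + v_{9} = v_{2}  ⇒ sig = ⟨2 | 1⟩
  {3,10}:  v_{3} + v_{10} = v_{4}  ⇒ sig = ⟨2 | 1⟩
  {4,7}:  v_{4} + v_{7} = v_{5}  ⇒ sig = ⟨2 | 1⟩
  {4,8}:  v_{4} + v_{8} = v_{7}  ⇒ sig = ⟨2 | 1⟩
  {5,6}:  v_{5} + v_{6} = v_{4}  ⇒ sig = ⟨2 | 1⟩
  {5,9}:  v_{5} + v_{9} = v_{7}  ⇒ sig = ⟨2 | 1⟩
  {6,8}:  v_{6} + v_{8} = v_{9}  ⇒ sig = ⟨2 | 1⟩
  {7,9}:  v_{7} + v_{9} = v_{8}  ⇒ sig = ⟨2 | 1⟩
  {1,2}:  v_{1} + v_{2} = v_{8} + v_{9}  ⇒ sig = ⟨2 | 1 1⟩
  {1,4}:  v_{1} + v_{4} = v_{8} + v_{10}  ⇒ sig = ⟨2 | 1 1⟩
  {2,5}:  v_{2} + v_{5} = v_{3} + v_{7}  ⇒ sig = ⟨2 | 1 1⟩
  {3,8}:  v_{3} + v_{8} = v_{2} + v_{7}  ⇒ sig = ⟨2 | 1 1⟩
  {1,5}:  v_{1} + v_{5} = v_{7} + v_{8} + v_{10}  ⇒ sig = ⟨2 | 1 1 1⟩
  {1,6}:  v_{1} + v_{6} = 2·v_{9} + v_{10}  ⇒ sig = ⟨2 | 1 2⟩
  {1,7}:  v_{1} + v_{7} = 2·v_{8} + v_{10}  ⇒ sig = ⟨2 | 1 2⟩
  {5,8}:  v_{5} + v_{8} = 2·v_{7}  ⇒ sig = ⟨2 | 2⟩
  {8,9,10}:  v_{8} + v_{9} + v_{10} = v_{1}  ⇒ sig = ⟨3 | 1⟩

Hence PRS(X_Σ) =
{ ⟨2 | 0⟩ ×3,  ⟨2 | 1⟩ ×10,  ⟨2 | 1 1⟩ ×4,  ⟨2 | 1 1 1⟩,  ⟨2 | 1 2⟩ ×2,  ⟨2 | 2⟩,  ⟨3 | 1⟩ }


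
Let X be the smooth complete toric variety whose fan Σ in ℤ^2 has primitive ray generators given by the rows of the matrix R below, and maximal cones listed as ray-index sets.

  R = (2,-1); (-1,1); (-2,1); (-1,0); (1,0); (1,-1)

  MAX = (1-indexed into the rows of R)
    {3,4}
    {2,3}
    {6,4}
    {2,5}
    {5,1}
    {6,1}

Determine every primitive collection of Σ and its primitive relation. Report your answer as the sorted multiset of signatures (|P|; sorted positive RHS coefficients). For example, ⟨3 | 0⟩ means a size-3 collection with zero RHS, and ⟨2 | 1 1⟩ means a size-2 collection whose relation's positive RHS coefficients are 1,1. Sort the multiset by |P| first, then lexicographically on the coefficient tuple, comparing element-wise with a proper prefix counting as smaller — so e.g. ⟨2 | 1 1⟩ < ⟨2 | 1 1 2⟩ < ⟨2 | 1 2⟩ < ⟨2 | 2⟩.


The 9 primitive collections of Σ (r=6, n=2):

  {1,3}:  v_{1} + v_{3} = 0  ⟹  sig = ⟨2 | 0⟩
  {2,6}:  v_{2} + v_{6} = 0  ⟹  sig = ⟨2 | 0⟩
  {4,5}:  v_{4} + v_{5} = 0  ⟹  sig = ⟨2 | 0⟩
  {1,2}:  v_{1} + v_{2} = v_{5}  ⟹  sig = ⟨2 | 1⟩
  {1,4}:  v_{1} + v_{4} = v_{6}  ⟹  sig = ⟨2 | 1⟩
  {2,4}:  v_{2} + v_{4} = v_{3}  ⟹  sig = ⟨2 | 1⟩
  {3,5}:  v_{3} + v_{5} = v_{2}  ⟹  sig = ⟨2 | 1⟩
  {3,6}:  v_{3} + v_{6} = v_{4}  ⟹  sig = ⟨2 | 1⟩
  {5,6}:  v_{5} + v_{6} = v_{1}  ⟹  sig = ⟨2 | 1⟩

Signatures (|P|; sorted positive RHS coefficients), sorted:
[⟨2 | 0⟩, ⟨2 | 0⟩, ⟨2 | 0⟩, ⟨2 | 1⟩, ⟨2 | 1⟩, ⟨2 | 1⟩, ⟨2 | 1⟩, ⟨2 | 1⟩, ⟨2 | 1⟩]


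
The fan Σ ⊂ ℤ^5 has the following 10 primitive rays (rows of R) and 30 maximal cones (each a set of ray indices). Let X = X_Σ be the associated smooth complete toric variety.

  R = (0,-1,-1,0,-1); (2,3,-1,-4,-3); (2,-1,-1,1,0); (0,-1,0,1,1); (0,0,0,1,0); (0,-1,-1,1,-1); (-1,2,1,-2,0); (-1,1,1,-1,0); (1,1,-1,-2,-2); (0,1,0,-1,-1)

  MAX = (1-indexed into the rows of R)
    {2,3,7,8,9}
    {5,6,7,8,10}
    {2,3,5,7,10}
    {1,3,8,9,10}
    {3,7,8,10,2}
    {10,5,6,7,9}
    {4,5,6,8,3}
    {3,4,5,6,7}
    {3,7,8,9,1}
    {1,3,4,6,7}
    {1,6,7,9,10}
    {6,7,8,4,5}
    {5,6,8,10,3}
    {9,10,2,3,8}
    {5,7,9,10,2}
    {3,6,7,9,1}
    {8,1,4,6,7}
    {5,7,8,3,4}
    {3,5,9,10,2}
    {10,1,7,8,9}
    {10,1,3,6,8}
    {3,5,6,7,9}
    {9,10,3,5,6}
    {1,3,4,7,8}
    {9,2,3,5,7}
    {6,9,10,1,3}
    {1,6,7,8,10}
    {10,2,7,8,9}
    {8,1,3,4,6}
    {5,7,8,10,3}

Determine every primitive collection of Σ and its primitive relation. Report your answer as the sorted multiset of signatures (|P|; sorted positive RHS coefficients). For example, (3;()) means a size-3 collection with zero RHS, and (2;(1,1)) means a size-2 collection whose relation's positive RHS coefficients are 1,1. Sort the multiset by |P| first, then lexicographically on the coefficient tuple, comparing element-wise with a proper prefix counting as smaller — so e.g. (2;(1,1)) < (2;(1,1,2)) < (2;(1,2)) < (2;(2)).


Primitive collections (13):

  P = {4,10}:  v_{4} + v_{10} = 0  ⟹  sig = (2;())
  P = {1,5}:  v_{1} + v_{5} = v_{6}  ⟹  sig = (2;(1))
  P = {2,4}:  v_{2} + v_{4} = v_{3} + v_{7} + v_{9}  ⟹  sig = (2;(1,1,1))
  P = {4,9}:  v_{4} + v_{9} = v_{1} + v_{3} + v_{7}  ⟹  sig = (2;(1,1,1))
  P = {2,6}:  v_{2} + v_{6} = v_{5} + 2·v_{9}  ⟹  sig = (2;(1,2))
  P = {1,2}:  v_{1} + v_{2} = 2·v_{9}  ⟹  sig = (2;(2))
  P = {2,5,8}:  v_{2} + v_{5} + v_{8} = v_{3} + v_{7} + 3·v_{10}  ⟹  sig = (3;(1,1,3))
  P = {6,8,9}:  v_{6} + v_{8} + v_{9} = v_{1} + 2·v_{10}  ⟹  sig = (3;(1,2))
  P = {5,8,9}:  v_{5} + v_{8} + v_{9} = 2·v_{10}  ⟹  sig = (3;(2))
  P = {1,3,7,10}:  v_{1} + v_{3} + v_{7} + v_{10} = v_{9}  ⟹  sig = (4;(1))
  P = {3,6,7,8}:  v_{3} + v_{6} + v_{7} + v_{8} = v_{10}  ⟹  sig = (4;(1))
  P = {3,7,9,10}:  v_{3} + v_{7} + v_{9} + v_{10} = v_{2}  ⟹  sig = (4;(1))
  P = {3,6,7,10}:  v_{3} + v_{6} + v_{7} + v_{10} = v_{5} + v_{9}  ⟹  sig = (4;(1,1))

Hence PRS(X_Σ) =
{ (2;()),  (2;(1)),  (2;(1,1,1)) ×2,  (2;(1,2)),  (2;(2)),  (3;(1,1,3)),  (3;(1,2)),  (3;(2)),  (4;(1)) ×3,  (4;(1,1)) }


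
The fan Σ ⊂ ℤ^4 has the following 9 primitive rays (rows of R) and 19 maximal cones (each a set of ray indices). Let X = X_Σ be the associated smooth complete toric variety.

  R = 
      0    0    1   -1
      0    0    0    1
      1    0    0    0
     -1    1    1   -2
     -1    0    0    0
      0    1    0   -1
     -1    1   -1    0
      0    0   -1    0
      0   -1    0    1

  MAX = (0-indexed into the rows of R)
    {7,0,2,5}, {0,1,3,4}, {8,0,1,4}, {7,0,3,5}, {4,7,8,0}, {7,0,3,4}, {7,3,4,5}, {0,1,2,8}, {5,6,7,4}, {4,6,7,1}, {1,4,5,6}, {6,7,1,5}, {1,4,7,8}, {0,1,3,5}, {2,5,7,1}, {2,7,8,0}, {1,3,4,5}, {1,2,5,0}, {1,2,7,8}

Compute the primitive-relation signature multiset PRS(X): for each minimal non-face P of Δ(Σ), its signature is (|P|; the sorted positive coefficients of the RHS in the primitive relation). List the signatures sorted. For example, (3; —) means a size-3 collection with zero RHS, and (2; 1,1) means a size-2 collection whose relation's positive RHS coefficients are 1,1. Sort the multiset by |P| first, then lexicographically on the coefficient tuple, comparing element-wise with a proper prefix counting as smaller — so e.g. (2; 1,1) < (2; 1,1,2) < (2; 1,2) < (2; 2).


The 12 primitive collections of Σ (r=9, n=4):

  P={2,4}:  v_{2} + v_{4} = 0  ⇒ sig = (2; —)
  P={5,8}:  v_{5} + v_{8} = 0  ⇒ sig = (2; —)
  P={0,6}:  v_{0} + v_{6} = v_{4} + v_{5}  ⇒ sig = (2; 1,1)
  P={2,3}:  v_{2} + v_{3} = v_{0} + v_{5}  ⇒ sig = (2; 1,1)
  P={3,8}:  v_{3} + v_{8} = v_{0} + v_{4}  ⇒ sig = (2; 1,1)
  P={2,6}:  v_{2} + v_{6} = v_{1} + v_{5} + v_{7}  ⇒ sig = (2; 1,1,1)
  P={6,8}:  v_{6} + v_{8} = v_{1} + v_{4} + v_{7}  ⇒ sig = (2; 1,1,1)
  P={3,6}:  v_{3} + v_{6} = 2·v_{4} + 2·v_{5}  ⇒ sig = (2; 2,2)
  P={0,1,7}:  v_{0} + v_{1} + v_{7} = 0  ⇒ sig = (3; —)
  P={0,4,5}:  v_{0} + v_{4} + v_{5} = v_{3}  ⇒ sig = (3; 1)
  P={1,3,7}:  v_{1} + v_{3} + v_{7} = v_{4} + v_{5}  ⇒ sig = (3; 1,1)
  P={1,4,5,7}:  v_{1} + v_{4} + v_{5} + v_{7} = v_{6}  ⇒ sig = (4; 1)

Sorted signature multiset PRS(X):
{ (2; —) ×2,  (2; 1,1) ×3,  (2; 1,1,1) ×2,  (2; 2,2),  (3; —),  (3; 1),  (3; 1,1),  (4; 1) }


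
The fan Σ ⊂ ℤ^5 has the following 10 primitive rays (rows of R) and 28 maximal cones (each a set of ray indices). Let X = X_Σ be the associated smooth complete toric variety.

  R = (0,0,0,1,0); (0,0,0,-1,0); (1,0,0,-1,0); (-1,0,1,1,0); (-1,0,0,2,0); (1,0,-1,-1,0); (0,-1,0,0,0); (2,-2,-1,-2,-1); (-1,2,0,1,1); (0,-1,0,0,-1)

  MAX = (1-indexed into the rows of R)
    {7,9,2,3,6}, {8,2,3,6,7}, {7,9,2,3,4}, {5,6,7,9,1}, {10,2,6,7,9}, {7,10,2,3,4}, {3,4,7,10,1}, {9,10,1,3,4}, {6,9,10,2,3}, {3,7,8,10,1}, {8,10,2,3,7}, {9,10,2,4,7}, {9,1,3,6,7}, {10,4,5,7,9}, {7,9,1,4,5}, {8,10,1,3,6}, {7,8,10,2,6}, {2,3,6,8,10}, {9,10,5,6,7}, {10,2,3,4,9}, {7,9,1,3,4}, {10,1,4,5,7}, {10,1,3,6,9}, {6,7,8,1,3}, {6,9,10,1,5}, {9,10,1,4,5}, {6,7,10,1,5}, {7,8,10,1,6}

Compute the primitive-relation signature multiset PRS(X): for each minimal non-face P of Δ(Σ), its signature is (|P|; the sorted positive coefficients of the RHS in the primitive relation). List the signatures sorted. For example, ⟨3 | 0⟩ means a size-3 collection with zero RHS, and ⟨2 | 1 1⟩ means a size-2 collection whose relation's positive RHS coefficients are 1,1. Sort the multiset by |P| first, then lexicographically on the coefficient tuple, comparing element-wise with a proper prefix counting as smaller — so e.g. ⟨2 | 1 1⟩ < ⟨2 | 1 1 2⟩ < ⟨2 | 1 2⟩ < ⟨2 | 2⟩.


|primitive collections| = 10. Relations:

  • {1,2}:  v_{1} + v_{2} = 0 — sig = ⟨2 | 0⟩
  • {4,6}:  v_{4} + v_{6} = 0 — sig = ⟨2 | 0⟩
  • {3,5}:  v_{3} + v_{5} = v_{1} — sig = ⟨2 | 1⟩
  • {8,9}:  v_{8} + v_{9} = v_{6} — sig = ⟨2 | 1⟩
  • {2,5}:  v_{2} + v_{5} = v_{7} + v_{9} + v_{10} — sig = ⟨2 | 1 1 1⟩
  • {4,8}:  v_{4} + v_{8} = v_{3} + v_{7} + v_{10} — sig = ⟨2 | 1 1 1⟩
  • {5,8}:  v_{5} + v_{8} = v_{1} + v_{6} + v_{7} + v_{10} — sig = ⟨2 | 1 1 1 1⟩
  • {3,7,9,10}:  v_{3} + v_{7} + v_{9} + v_{10} = 0 — sig = ⟨4 | 0⟩
  • {1,7,9,10}:  v_{1} + v_{7} + v_{9} + v_{10} = v_{5} — sig = ⟨4 | 1⟩
  • {3,6,7,10}:  v_{3} + v_{6} + v_{7} + v_{10} = v_{8} — sig = ⟨4 | 1⟩

Sorted signature multiset PRS(X):
    |P|=2: 7 collections, coeffs (), (), (1), (1), (1,1,1), (1,1,1), (1,1,1,1)
    |P|=4: 3 collections, coeffs (), (1), (1)


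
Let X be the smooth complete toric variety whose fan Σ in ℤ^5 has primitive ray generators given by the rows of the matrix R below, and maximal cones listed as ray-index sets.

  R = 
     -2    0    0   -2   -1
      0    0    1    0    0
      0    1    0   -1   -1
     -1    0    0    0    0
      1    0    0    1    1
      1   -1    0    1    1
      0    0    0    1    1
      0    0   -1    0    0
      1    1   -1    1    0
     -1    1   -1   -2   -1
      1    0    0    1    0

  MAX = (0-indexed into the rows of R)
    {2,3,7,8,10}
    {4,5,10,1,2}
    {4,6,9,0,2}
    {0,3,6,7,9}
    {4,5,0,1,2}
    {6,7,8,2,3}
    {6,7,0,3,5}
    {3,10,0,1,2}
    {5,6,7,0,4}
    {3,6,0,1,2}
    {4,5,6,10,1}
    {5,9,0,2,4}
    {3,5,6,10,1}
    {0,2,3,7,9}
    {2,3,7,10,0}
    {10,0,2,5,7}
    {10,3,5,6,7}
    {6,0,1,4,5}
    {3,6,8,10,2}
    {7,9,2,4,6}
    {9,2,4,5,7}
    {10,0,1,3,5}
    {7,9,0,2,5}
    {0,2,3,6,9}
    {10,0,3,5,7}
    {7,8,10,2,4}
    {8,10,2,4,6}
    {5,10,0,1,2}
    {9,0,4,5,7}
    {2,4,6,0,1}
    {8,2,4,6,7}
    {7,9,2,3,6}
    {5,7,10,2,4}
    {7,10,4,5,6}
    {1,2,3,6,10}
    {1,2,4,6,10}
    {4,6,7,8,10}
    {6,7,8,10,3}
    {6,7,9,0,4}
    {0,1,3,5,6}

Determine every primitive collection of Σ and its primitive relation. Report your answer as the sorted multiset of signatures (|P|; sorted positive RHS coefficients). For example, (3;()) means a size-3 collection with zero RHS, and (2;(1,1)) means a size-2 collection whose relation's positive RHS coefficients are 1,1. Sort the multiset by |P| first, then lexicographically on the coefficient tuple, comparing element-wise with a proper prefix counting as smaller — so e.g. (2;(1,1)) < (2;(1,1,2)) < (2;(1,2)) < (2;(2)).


Δ(Σ) — 11 vertices, 17 min non-faces:

  {1,7}:  v_{1} + v_{7} = 0  ⟹  sig = (2;())
  {3,4}:  v_{3} + v_{4} = v_{6}  ⟹  sig = (2;(1))
  {9,10}:  v_{9} + v_{10} = v_{2} + v_{7}  ⟹  sig = (2;(1,1))
  {0,8}:  v_{0} + v_{8} = v_{2} + v_{3} + v_{7}  ⟹  sig = (2;(1,1,1))
  {1,8}:  v_{1} + v_{8} = v_{2} + v_{6} + v_{10}  ⟹  sig = (2;(1,1,1))
  {1,9}:  v_{1} + v_{9} = v_{0} + v_{2} + v_{4}  ⟹  sig = (2;(1,1,1))
  {5,8}:  v_{5} + v_{8} = v_{4} + v_{7} + v_{10}  ⟹  sig = (2;(1,1,1))
  {8,9}:  v_{8} + v_{9} = 2·v_{2} + v_{6} + 2·v_{7}  ⟹  sig = (2;(1,2,2))
  {0,4,10}:  v_{0} + v_{4} + v_{10} = 0  ⟹  sig = (3;())
  {2,3,5}:  v_{2} + v_{3} + v_{5} = 0  ⟹  sig = (3;())
  {0,6,10}:  v_{0} + v_{6} + v_{10} = v_{3}  ⟹  sig = (3;(1))
  {2,5,6}:  v_{2} + v_{5} + v_{6} = v_{4}  ⟹  sig = (3;(1))
  {3,5,9}:  v_{3} + v_{5} + v_{9} = v_{0} + v_{4} + v_{7}  ⟹  sig = (3;(1,1,1))
  {5,6,9}:  v_{5} + v_{6} + v_{9} = v_{0} + 2·v_{4} + v_{7}  ⟹  sig = (3;(1,1,2))
  {0,2,4,7}:  v_{0} + v_{2} + v_{4} + v_{7} = v_{9}  ⟹  sig = (4;(1))
  {2,6,7,10}:  v_{2} + v_{6} + v_{7} + v_{10} = v_{8}  ⟹  sig = (4;(1))
  {0,2,6,7}:  v_{0} + v_{2} + v_{6} + v_{7} = v_{3} + v_{9}  ⟹  sig = (4;(1,1))

Sorted signature multiset PRS(X):
    |P|=2: 8 collections, coeffs (), (1), (1,1), (1,1,1), (1,1,1), (1,1,1), (1,1,1), (1,2,2)
    |P|=3: 6 collections, coeffs (), (), (1), (1), (1,1,1), (1,1,2)
    |P|=4: 3 collections, coeffs (1), (1), (1,1)
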